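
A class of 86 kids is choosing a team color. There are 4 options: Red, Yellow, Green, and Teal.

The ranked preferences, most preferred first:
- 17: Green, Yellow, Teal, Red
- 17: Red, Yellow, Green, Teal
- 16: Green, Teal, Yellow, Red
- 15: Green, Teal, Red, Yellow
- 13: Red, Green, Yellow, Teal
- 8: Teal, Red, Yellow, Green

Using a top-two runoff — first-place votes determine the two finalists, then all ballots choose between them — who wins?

Round 1 first-place votes: Red 30, Yellow 0, Green 48, Teal 8. Green and Red advance.
Runoff: Green is ranked above Red on 48 ballots, Red above Green on 38.

Green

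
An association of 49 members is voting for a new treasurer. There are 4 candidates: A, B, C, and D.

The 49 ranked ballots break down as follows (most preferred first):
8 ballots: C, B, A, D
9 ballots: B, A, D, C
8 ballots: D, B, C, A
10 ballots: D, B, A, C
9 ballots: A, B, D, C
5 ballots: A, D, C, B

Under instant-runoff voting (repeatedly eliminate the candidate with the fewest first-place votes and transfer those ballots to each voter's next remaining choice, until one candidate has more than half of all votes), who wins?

B

Round 1: A 14, B 9, C 8, D 18. C eliminated.
Round 2: A 14, B 17, D 18. A eliminated.
Round 3: B 26, D 23. B has a majority (≥25).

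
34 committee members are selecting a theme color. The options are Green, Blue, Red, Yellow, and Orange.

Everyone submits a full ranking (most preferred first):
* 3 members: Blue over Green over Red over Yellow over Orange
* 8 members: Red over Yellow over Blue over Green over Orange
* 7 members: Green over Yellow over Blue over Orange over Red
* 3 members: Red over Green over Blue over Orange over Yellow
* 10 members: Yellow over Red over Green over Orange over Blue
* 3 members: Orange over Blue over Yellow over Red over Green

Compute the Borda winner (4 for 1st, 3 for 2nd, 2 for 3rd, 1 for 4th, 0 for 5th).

Green: 3×3 + 8×1 + 7×4 + 3×3 + 10×2 + 3×0 = 74
Blue: 3×4 + 8×2 + 7×2 + 3×2 + 10×0 + 3×3 = 57
Red: 3×2 + 8×4 + 7×0 + 3×4 + 10×3 + 3×1 = 83
Yellow: 3×1 + 8×3 + 7×3 + 3×0 + 10×4 + 3×2 = 94
Orange: 3×0 + 8×0 + 7×1 + 3×1 + 10×1 + 3×4 = 32

Yellow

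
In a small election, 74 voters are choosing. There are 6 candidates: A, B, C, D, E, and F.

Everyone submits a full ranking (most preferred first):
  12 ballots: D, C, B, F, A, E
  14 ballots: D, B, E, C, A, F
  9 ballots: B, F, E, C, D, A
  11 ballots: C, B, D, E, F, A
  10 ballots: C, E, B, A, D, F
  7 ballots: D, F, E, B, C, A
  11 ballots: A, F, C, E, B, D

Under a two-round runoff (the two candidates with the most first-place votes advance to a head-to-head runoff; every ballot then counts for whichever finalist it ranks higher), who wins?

C

Round 1 first-place votes: A 11, B 9, C 21, D 33, E 0, F 0. D and C advance.
Runoff: D is ranked above C on 33 ballots, C above D on 41.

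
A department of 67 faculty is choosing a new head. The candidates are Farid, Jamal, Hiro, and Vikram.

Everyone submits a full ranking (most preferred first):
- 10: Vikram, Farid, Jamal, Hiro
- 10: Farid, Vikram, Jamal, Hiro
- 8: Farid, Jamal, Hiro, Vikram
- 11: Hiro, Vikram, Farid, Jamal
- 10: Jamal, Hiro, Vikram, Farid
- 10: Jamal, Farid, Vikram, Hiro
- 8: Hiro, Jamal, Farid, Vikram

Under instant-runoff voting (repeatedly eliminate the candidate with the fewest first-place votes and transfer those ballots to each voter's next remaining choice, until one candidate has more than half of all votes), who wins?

Farid

Round 1: Farid 18, Jamal 20, Hiro 19, Vikram 10. Vikram eliminated.
Round 2: Farid 28, Jamal 20, Hiro 19. Hiro eliminated.
Round 3: Farid 39, Jamal 28. Farid has a majority (≥34).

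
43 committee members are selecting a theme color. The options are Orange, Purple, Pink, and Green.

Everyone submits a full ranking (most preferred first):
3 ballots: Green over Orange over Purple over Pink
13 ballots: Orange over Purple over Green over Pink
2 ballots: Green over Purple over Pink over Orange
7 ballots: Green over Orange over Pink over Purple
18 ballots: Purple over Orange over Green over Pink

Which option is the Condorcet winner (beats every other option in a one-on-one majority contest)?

Orange

Orange vs Purple: 23–20
Orange vs Pink: 41–2
Orange vs Green: 31–12
Orange beats every other option.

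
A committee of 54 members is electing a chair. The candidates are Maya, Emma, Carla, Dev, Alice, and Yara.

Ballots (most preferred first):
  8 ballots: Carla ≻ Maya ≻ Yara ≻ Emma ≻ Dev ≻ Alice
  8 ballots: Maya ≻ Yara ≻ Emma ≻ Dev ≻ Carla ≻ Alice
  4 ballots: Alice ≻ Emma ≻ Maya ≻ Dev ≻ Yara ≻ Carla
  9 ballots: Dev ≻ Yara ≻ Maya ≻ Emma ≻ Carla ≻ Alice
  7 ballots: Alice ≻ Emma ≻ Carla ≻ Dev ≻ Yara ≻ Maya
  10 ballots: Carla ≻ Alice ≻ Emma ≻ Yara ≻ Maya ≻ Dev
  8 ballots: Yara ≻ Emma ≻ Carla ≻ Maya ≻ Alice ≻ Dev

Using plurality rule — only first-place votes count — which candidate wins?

Carla

First-place votes: Maya 8, Emma 0, Carla 18, Dev 9, Alice 11, Yara 8.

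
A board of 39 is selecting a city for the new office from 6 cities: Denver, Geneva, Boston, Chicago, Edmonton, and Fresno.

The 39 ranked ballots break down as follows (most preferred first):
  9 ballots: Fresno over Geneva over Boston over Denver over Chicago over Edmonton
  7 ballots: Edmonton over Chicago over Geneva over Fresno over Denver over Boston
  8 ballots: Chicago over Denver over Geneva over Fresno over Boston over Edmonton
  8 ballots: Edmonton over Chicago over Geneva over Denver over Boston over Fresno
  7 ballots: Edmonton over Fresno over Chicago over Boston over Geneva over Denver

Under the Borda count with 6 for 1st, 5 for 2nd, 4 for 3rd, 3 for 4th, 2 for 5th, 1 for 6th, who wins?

Denver: 9×3 + 7×2 + 8×5 + 8×3 + 7×1 = 112
Geneva: 9×5 + 7×4 + 8×4 + 8×4 + 7×2 = 151
Boston: 9×4 + 7×1 + 8×2 + 8×2 + 7×3 = 96
Chicago: 9×2 + 7×5 + 8×6 + 8×5 + 7×4 = 169
Edmonton: 9×1 + 7×6 + 8×1 + 8×6 + 7×6 = 149
Fresno: 9×6 + 7×3 + 8×3 + 8×1 + 7×5 = 142

Chicago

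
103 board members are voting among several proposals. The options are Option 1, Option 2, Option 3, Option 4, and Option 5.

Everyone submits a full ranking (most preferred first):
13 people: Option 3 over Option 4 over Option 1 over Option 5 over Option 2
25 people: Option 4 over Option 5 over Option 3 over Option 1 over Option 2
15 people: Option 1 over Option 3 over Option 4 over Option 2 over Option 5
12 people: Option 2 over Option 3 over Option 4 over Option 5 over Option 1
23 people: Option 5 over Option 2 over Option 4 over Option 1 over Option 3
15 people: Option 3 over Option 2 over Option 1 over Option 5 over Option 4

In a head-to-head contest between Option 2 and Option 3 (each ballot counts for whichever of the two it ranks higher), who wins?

Option 3

Option 2 is ranked above Option 3 on 35 ballots; Option 3 above Option 2 on 68.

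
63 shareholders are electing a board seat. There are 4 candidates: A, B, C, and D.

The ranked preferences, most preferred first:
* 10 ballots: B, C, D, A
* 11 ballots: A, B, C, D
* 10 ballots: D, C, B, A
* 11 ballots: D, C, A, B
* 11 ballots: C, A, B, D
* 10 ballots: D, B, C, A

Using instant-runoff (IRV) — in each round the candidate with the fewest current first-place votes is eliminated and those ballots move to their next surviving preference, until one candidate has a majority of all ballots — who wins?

Round 1: A 11, B 10, C 11, D 31. B eliminated.
Round 2: A 11, C 21, D 31. A eliminated.
Round 3: C 32, D 31. C has a majority (≥32).

C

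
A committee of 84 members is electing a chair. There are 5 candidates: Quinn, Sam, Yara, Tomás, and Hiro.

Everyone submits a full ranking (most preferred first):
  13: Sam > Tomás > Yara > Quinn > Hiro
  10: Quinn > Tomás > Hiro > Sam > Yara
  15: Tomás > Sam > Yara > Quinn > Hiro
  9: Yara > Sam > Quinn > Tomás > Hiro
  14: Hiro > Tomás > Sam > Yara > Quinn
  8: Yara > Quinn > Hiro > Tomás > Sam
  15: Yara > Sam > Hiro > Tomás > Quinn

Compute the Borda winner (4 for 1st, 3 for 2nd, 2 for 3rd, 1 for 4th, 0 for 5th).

Quinn: 13×1 + 10×4 + 15×1 + 9×2 + 14×0 + 8×3 + 15×0 = 110
Sam: 13×4 + 10×1 + 15×3 + 9×3 + 14×2 + 8×0 + 15×3 = 207
Yara: 13×2 + 10×0 + 15×2 + 9×4 + 14×1 + 8×4 + 15×4 = 198
Tomás: 13×3 + 10×3 + 15×4 + 9×1 + 14×3 + 8×1 + 15×1 = 203
Hiro: 13×0 + 10×2 + 15×0 + 9×0 + 14×4 + 8×2 + 15×2 = 122

Sam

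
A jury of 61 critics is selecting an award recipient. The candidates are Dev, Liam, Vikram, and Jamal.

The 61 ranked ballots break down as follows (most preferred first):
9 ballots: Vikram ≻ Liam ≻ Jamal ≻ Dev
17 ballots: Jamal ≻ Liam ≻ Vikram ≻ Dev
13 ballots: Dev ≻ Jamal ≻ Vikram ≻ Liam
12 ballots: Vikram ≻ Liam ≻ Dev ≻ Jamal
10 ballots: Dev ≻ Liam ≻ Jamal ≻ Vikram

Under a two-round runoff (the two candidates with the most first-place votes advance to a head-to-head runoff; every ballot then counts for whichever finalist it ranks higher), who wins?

Round 1 first-place votes: Dev 23, Liam 0, Vikram 21, Jamal 17. Dev and Vikram advance.
Runoff: Dev is ranked above Vikram on 23 ballots, Vikram above Dev on 38.

Vikram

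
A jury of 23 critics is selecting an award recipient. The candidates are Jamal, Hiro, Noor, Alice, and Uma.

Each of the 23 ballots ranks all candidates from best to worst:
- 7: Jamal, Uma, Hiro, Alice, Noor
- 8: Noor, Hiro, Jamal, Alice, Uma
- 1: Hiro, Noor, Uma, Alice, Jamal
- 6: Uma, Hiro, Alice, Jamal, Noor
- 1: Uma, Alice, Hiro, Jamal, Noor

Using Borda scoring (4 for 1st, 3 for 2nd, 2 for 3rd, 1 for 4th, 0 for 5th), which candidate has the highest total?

Jamal: 7×4 + 8×2 + 1×0 + 6×1 + 1×1 = 51
Hiro: 7×2 + 8×3 + 1×4 + 6×3 + 1×2 = 62
Noor: 7×0 + 8×4 + 1×3 + 6×0 + 1×0 = 35
Alice: 7×1 + 8×1 + 1×1 + 6×2 + 1×3 = 31
Uma: 7×3 + 8×0 + 1×2 + 6×4 + 1×4 = 51

Hiro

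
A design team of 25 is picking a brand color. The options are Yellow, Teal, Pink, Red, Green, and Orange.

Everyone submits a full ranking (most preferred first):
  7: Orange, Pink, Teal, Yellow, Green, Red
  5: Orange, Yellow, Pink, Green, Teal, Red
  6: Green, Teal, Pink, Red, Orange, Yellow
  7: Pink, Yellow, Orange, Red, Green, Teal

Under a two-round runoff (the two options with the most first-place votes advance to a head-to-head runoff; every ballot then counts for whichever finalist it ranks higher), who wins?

Pink

Round 1 first-place votes: Yellow 0, Teal 0, Pink 7, Red 0, Green 6, Orange 12. Orange and Pink advance.
Runoff: Orange is ranked above Pink on 12 ballots, Pink above Orange on 13.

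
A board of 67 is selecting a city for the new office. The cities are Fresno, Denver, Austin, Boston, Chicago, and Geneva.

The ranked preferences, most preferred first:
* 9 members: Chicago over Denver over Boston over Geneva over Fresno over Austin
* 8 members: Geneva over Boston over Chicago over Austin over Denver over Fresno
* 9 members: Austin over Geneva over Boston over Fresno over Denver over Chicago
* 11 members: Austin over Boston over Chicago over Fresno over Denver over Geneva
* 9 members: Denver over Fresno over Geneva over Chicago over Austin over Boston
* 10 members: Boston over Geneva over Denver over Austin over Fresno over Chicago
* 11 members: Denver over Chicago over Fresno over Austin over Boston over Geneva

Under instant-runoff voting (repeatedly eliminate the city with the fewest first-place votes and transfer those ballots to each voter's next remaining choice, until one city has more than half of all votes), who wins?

Round 1: Fresno 0, Denver 20, Austin 20, Boston 10, Chicago 9, Geneva 8. Fresno eliminated.
Round 2: Denver 20, Austin 20, Boston 10, Chicago 9, Geneva 8. Geneva eliminated.
Round 3: Denver 20, Austin 20, Boston 18, Chicago 9. Chicago eliminated.
Round 4: Denver 29, Austin 20, Boston 18. Boston eliminated.
Round 5: Denver 39, Austin 28. Denver has a majority (≥34).

Denver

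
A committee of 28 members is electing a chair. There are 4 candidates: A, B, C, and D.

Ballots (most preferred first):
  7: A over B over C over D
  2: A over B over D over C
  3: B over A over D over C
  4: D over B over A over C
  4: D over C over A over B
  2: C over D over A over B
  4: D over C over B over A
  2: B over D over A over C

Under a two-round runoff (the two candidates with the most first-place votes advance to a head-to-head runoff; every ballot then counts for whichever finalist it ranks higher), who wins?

D

Round 1 first-place votes: A 9, B 5, C 2, D 12. D and A advance.
Runoff: D is ranked above A on 16 ballots, A above D on 12.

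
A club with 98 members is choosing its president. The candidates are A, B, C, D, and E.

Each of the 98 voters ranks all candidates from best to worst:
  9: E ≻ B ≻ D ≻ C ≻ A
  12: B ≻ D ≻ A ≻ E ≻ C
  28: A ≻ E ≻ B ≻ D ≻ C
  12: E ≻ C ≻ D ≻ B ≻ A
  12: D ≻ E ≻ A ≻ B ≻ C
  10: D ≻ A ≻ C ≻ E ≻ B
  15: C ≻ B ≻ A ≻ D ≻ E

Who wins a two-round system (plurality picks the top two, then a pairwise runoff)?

D

Round 1 first-place votes: A 28, B 12, C 15, D 22, E 21. A and D advance.
Runoff: A is ranked above D on 43 ballots, D above A on 55.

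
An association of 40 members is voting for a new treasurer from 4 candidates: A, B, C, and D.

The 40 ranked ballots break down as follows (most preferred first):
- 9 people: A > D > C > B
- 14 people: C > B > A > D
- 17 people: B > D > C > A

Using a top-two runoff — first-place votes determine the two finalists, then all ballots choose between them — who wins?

C

Round 1 first-place votes: A 9, B 17, C 14, D 0. B and C advance.
Runoff: B is ranked above C on 17 ballots, C above B on 23.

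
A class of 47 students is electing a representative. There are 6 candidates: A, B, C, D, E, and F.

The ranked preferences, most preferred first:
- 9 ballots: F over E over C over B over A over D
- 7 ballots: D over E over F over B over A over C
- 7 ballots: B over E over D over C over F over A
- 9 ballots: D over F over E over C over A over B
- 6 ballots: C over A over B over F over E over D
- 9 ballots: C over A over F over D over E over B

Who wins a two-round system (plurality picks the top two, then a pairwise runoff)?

Round 1 first-place votes: A 0, B 7, C 15, D 16, E 0, F 9. D and C advance.
Runoff: D is ranked above C on 23 ballots, C above D on 24.

C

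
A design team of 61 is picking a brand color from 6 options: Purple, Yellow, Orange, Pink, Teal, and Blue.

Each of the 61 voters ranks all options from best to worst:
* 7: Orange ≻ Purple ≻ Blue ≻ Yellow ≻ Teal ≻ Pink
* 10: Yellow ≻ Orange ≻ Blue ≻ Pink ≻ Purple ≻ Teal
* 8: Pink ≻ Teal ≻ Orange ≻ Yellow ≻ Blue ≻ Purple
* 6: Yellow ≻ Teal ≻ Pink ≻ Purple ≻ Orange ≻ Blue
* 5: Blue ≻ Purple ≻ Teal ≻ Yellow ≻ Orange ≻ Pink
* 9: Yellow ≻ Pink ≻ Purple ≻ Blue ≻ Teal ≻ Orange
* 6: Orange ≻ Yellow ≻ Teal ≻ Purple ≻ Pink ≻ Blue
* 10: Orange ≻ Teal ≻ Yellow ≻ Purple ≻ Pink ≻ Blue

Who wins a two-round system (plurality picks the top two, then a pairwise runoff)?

Orange

Round 1 first-place votes: Purple 0, Yellow 25, Orange 23, Pink 8, Teal 0, Blue 5. Yellow and Orange advance.
Runoff: Yellow is ranked above Orange on 30 ballots, Orange above Yellow on 31.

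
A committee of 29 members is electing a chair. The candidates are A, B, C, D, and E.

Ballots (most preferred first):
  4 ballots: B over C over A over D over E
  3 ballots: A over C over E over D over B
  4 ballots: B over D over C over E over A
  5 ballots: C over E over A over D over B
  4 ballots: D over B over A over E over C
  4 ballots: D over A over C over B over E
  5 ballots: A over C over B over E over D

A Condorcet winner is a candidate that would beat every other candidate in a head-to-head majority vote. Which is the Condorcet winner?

A

A vs B: 17–12
A vs C: 16–13
A vs D: 17–12
A vs E: 20–9
A beats every other candidate.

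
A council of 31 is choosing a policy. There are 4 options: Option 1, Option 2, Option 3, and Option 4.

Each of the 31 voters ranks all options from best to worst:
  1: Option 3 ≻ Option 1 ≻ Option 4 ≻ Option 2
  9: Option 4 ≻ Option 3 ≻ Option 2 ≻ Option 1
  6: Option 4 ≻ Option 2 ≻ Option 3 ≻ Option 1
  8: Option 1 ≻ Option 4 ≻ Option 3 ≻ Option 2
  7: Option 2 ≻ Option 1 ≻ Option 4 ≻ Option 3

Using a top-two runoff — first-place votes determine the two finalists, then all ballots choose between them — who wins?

Round 1 first-place votes: Option 1 8, Option 2 7, Option 3 1, Option 4 15. Option 4 and Option 1 advance.
Runoff: Option 4 is ranked above Option 1 on 15 ballots, Option 1 above Option 4 on 16.

Option 1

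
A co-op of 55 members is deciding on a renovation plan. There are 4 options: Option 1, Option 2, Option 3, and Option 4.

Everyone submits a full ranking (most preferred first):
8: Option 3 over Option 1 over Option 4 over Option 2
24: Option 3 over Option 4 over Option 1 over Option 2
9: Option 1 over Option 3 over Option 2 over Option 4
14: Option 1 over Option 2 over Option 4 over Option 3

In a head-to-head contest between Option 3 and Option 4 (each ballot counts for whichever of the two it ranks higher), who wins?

Option 3

Option 3 is ranked above Option 4 on 41 ballots; Option 4 above Option 3 on 14.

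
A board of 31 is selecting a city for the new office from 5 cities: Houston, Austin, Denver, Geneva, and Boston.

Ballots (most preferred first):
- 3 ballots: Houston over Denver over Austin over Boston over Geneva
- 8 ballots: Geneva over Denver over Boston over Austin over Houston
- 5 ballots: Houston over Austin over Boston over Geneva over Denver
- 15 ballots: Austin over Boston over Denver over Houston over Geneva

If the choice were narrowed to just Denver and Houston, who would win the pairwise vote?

Denver

Denver is ranked above Houston on 23 ballots; Houston above Denver on 8.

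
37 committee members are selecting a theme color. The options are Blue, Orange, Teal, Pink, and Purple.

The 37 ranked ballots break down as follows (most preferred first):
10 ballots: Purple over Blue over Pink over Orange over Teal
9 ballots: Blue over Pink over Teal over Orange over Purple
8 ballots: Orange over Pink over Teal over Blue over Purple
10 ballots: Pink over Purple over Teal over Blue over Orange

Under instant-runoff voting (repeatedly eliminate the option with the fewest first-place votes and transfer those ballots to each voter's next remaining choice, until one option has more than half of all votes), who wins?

Pink

Round 1: Blue 9, Orange 8, Teal 0, Pink 10, Purple 10. Teal eliminated.
Round 2: Blue 9, Orange 8, Pink 10, Purple 10. Orange eliminated.
Round 3: Blue 9, Pink 18, Purple 10. Blue eliminated.
Round 4: Pink 27, Purple 10. Pink has a majority (≥19).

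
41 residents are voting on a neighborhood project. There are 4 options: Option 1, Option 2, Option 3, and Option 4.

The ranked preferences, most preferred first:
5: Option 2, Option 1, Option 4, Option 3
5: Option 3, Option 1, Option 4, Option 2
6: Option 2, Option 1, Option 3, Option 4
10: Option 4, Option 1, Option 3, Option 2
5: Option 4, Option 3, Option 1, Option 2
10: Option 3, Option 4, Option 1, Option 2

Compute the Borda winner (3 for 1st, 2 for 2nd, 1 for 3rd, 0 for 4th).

Option 4

Option 1: 5×2 + 5×2 + 6×2 + 10×2 + 5×1 + 10×1 = 67
Option 2: 5×3 + 5×0 + 6×3 + 10×0 + 5×0 + 10×0 = 33
Option 3: 5×0 + 5×3 + 6×1 + 10×1 + 5×2 + 10×3 = 71
Option 4: 5×1 + 5×1 + 6×0 + 10×3 + 5×3 + 10×2 = 75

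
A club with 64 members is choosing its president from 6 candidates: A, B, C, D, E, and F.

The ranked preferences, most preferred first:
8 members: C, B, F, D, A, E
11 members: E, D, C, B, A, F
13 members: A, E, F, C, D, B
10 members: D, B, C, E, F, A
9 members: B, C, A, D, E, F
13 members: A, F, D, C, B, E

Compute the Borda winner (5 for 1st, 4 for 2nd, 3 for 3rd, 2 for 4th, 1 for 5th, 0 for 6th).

C

A: 8×1 + 11×1 + 13×5 + 10×0 + 9×3 + 13×5 = 176
B: 8×4 + 11×2 + 13×0 + 10×4 + 9×5 + 13×1 = 152
C: 8×5 + 11×3 + 13×2 + 10×3 + 9×4 + 13×2 = 191
D: 8×2 + 11×4 + 13×1 + 10×5 + 9×2 + 13×3 = 180
E: 8×0 + 11×5 + 13×4 + 10×2 + 9×1 + 13×0 = 136
F: 8×3 + 11×0 + 13×3 + 10×1 + 9×0 + 13×4 = 125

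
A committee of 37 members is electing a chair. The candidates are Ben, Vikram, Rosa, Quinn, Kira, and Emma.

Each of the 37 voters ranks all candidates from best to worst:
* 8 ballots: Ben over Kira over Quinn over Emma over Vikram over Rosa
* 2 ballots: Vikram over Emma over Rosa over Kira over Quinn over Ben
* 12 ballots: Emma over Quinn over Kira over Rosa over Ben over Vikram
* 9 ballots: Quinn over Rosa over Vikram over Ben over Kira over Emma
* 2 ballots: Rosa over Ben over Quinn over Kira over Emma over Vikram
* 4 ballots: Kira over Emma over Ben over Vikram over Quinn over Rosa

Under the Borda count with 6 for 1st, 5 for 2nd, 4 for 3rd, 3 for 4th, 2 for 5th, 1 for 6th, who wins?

Quinn

Ben: 8×6 + 2×1 + 12×2 + 9×3 + 2×5 + 4×4 = 127
Vikram: 8×2 + 2×6 + 12×1 + 9×4 + 2×1 + 4×3 = 90
Rosa: 8×1 + 2×4 + 12×3 + 9×5 + 2×6 + 4×1 = 113
Quinn: 8×4 + 2×2 + 12×5 + 9×6 + 2×4 + 4×2 = 166
Kira: 8×5 + 2×3 + 12×4 + 9×2 + 2×3 + 4×6 = 142
Emma: 8×3 + 2×5 + 12×6 + 9×1 + 2×2 + 4×5 = 139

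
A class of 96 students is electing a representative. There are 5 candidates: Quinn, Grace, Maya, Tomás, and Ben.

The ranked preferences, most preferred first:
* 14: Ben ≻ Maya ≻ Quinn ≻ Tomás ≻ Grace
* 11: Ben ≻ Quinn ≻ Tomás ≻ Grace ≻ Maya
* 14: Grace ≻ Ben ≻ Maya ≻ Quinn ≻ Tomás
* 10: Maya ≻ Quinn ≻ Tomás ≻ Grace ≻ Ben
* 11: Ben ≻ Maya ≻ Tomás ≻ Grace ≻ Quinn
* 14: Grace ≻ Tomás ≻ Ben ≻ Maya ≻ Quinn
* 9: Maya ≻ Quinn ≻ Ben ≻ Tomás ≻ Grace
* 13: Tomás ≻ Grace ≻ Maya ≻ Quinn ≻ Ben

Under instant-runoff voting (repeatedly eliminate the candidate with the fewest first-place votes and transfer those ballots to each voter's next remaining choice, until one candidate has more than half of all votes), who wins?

Grace

Round 1: Quinn 0, Grace 28, Maya 19, Tomás 13, Ben 36. Quinn eliminated.
Round 2: Grace 28, Maya 19, Tomás 13, Ben 36. Tomás eliminated.
Round 3: Grace 41, Maya 19, Ben 36. Maya eliminated.
Round 4: Grace 51, Ben 45. Grace has a majority (≥49).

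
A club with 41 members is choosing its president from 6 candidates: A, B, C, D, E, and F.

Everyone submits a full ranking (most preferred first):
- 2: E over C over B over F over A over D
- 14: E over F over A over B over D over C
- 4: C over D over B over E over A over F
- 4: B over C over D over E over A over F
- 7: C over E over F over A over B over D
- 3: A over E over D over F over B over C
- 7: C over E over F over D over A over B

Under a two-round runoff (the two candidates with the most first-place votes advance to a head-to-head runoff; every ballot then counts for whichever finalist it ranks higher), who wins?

C

Round 1 first-place votes: A 3, B 4, C 18, D 0, E 16, F 0. C and E advance.
Runoff: C is ranked above E on 22 ballots, E above C on 19.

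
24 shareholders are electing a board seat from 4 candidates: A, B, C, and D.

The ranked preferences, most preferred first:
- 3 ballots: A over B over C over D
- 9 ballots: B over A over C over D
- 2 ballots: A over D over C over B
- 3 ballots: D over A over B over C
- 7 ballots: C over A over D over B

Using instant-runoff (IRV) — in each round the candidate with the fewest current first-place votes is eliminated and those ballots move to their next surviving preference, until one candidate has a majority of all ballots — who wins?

A

Round 1: A 5, B 9, C 7, D 3. D eliminated.
Round 2: A 8, B 9, C 7. C eliminated.
Round 3: A 15, B 9. A has a majority (≥13).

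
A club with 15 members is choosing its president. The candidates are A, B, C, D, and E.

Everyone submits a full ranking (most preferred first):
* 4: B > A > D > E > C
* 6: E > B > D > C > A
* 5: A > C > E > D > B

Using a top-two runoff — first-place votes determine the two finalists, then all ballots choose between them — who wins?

Round 1 first-place votes: A 5, B 4, C 0, D 0, E 6. E and A advance.
Runoff: E is ranked above A on 6 ballots, A above E on 9.

A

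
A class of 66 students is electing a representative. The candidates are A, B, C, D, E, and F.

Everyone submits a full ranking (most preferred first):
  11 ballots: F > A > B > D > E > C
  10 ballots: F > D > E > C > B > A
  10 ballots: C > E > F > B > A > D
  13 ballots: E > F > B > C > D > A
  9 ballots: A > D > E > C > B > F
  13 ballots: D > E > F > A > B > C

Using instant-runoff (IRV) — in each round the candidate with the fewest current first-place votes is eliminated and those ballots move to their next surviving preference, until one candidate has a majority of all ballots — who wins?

D

Round 1: A 9, B 0, C 10, D 13, E 13, F 21. B eliminated.
Round 2: A 9, C 10, D 13, E 13, F 21. A eliminated.
Round 3: C 10, D 22, E 13, F 21. C eliminated.
Round 4: D 22, E 23, F 21. F eliminated.
Round 5: D 43, E 23. D has a majority (≥34).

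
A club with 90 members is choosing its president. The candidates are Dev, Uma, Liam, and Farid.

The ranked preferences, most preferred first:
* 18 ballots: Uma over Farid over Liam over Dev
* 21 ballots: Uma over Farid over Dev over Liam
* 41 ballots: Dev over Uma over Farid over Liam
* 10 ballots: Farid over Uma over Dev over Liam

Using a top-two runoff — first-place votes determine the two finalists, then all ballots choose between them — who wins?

Round 1 first-place votes: Dev 41, Uma 39, Liam 0, Farid 10. Dev and Uma advance.
Runoff: Dev is ranked above Uma on 41 ballots, Uma above Dev on 49.

Uma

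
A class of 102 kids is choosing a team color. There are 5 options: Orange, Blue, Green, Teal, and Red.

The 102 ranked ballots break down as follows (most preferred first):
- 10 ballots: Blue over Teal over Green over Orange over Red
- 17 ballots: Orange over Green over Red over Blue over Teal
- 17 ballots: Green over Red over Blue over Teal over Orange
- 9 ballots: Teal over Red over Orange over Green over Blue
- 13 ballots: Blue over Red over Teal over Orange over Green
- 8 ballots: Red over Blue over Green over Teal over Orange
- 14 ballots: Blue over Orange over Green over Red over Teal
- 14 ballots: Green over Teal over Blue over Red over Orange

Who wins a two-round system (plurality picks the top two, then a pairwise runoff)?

Green

Round 1 first-place votes: Orange 17, Blue 37, Green 31, Teal 9, Red 8. Blue and Green advance.
Runoff: Blue is ranked above Green on 45 ballots, Green above Blue on 57.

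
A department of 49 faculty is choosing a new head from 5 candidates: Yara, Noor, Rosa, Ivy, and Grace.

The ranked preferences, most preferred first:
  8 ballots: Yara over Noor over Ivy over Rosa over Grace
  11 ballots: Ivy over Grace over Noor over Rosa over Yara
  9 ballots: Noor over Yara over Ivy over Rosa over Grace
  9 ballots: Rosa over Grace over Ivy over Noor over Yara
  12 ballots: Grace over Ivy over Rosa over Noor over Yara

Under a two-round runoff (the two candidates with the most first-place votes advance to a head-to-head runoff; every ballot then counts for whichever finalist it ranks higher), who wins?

Ivy

Round 1 first-place votes: Yara 8, Noor 9, Rosa 9, Ivy 11, Grace 12. Grace and Ivy advance.
Runoff: Grace is ranked above Ivy on 21 ballots, Ivy above Grace on 28.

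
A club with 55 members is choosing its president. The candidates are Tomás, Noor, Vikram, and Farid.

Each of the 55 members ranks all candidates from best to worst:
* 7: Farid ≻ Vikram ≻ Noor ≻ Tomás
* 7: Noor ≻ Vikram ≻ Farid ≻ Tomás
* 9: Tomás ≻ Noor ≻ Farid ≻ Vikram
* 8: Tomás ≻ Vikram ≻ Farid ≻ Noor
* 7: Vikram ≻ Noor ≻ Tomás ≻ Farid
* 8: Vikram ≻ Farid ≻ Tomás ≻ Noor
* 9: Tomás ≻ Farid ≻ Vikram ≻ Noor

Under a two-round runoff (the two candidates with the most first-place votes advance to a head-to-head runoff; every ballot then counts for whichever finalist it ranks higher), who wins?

Round 1 first-place votes: Tomás 26, Noor 7, Vikram 15, Farid 7. Tomás and Vikram advance.
Runoff: Tomás is ranked above Vikram on 26 ballots, Vikram above Tomás on 29.

Vikram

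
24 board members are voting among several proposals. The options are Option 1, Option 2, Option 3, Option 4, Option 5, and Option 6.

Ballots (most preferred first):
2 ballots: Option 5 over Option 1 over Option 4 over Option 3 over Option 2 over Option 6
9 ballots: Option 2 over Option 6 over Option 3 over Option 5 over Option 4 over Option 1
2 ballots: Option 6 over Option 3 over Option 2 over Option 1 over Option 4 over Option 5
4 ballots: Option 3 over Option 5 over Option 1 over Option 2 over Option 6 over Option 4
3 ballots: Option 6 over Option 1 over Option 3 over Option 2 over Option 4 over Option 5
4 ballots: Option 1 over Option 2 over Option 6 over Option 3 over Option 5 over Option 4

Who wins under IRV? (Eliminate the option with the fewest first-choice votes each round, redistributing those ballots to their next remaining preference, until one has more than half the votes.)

Option 1

Round 1: Option 1 4, Option 2 9, Option 3 4, Option 4 0, Option 5 2, Option 6 5. Option 4 eliminated.
Round 2: Option 1 4, Option 2 9, Option 3 4, Option 5 2, Option 6 5. Option 5 eliminated.
Round 3: Option 1 6, Option 2 9, Option 3 4, Option 6 5. Option 3 eliminated.
Round 4: Option 1 10, Option 2 9, Option 6 5. Option 6 eliminated.
Round 5: Option 1 13, Option 2 11. Option 1 has a majority (≥13).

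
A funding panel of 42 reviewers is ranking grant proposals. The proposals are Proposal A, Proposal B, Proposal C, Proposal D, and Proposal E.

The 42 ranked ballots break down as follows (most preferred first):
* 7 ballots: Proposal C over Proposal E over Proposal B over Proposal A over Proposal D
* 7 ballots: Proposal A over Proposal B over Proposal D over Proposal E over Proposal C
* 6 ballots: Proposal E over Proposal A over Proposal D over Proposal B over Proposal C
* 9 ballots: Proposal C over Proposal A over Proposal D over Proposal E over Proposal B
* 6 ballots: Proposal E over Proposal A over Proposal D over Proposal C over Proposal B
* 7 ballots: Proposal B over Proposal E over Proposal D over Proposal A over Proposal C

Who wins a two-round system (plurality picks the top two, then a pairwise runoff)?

Round 1 first-place votes: Proposal A 7, Proposal B 7, Proposal C 16, Proposal D 0, Proposal E 12. Proposal C and Proposal E advance.
Runoff: Proposal C is ranked above Proposal E on 16 ballots, Proposal E above Proposal C on 26.

Proposal E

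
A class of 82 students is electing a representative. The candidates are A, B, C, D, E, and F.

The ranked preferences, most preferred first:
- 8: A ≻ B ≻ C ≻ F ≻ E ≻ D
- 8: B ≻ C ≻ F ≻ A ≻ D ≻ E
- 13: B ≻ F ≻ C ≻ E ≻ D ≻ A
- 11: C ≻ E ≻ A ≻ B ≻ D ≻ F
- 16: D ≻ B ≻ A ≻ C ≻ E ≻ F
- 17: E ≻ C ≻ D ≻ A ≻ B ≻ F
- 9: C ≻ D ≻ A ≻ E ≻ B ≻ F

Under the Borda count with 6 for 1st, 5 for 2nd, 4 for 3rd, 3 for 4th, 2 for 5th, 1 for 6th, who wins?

C

A: 8×6 + 8×3 + 13×1 + 11×4 + 16×4 + 17×3 + 9×4 = 280
B: 8×5 + 8×6 + 13×6 + 11×3 + 16×5 + 17×2 + 9×2 = 331
C: 8×4 + 8×5 + 13×4 + 11×6 + 16×3 + 17×5 + 9×6 = 377
D: 8×1 + 8×2 + 13×2 + 11×2 + 16×6 + 17×4 + 9×5 = 281
E: 8×2 + 8×1 + 13×3 + 11×5 + 16×2 + 17×6 + 9×3 = 279
F: 8×3 + 8×4 + 13×5 + 11×1 + 16×1 + 17×1 + 9×1 = 174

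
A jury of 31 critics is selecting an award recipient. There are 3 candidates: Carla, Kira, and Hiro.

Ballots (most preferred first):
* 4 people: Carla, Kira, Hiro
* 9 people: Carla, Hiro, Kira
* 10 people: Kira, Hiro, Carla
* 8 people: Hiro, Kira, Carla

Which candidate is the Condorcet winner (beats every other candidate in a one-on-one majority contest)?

Hiro

Hiro vs Carla: 18–13
Hiro vs Kira: 17–14
Hiro beats every other candidate.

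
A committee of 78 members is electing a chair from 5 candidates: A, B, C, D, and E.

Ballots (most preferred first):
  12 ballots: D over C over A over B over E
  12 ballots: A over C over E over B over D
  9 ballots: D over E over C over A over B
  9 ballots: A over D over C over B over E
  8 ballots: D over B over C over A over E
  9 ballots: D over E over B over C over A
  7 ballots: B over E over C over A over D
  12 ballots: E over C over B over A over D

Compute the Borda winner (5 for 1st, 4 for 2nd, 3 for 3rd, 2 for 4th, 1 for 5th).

A: 12×3 + 12×5 + 9×2 + 9×5 + 8×2 + 9×1 + 7×2 + 12×2 = 222
B: 12×2 + 12×2 + 9×1 + 9×2 + 8×4 + 9×3 + 7×5 + 12×3 = 205
C: 12×4 + 12×4 + 9×3 + 9×3 + 8×3 + 9×2 + 7×3 + 12×4 = 261
D: 12×5 + 12×1 + 9×5 + 9×4 + 8×5 + 9×5 + 7×1 + 12×1 = 257
E: 12×1 + 12×3 + 9×4 + 9×1 + 8×1 + 9×4 + 7×4 + 12×5 = 225

C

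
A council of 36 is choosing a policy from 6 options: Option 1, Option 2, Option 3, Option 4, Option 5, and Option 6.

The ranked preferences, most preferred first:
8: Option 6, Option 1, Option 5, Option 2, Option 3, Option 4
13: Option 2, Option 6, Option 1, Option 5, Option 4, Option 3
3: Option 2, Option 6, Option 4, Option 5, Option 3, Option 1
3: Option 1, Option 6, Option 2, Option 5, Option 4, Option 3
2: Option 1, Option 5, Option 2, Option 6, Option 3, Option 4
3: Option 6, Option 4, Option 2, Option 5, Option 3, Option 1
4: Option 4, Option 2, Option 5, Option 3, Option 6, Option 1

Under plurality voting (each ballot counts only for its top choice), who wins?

Option 2

First-place votes: Option 1 5, Option 2 16, Option 3 0, Option 4 4, Option 5 0, Option 6 11.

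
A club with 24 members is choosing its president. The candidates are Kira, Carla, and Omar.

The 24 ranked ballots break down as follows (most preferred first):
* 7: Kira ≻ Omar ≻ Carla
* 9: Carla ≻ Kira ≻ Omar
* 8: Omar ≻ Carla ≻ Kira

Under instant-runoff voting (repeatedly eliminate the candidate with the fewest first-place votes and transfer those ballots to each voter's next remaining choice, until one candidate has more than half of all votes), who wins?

Omar

Round 1: Kira 7, Carla 9, Omar 8. Kira eliminated.
Round 2: Carla 9, Omar 15. Omar has a majority (≥13).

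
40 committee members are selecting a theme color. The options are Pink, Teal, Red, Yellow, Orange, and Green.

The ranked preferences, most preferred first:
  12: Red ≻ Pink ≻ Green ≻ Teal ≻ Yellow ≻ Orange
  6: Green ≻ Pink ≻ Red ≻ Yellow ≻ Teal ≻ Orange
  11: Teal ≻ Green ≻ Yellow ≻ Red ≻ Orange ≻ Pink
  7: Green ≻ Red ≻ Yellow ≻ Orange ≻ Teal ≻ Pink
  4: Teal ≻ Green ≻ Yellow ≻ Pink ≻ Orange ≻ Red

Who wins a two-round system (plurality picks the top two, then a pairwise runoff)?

Green

Round 1 first-place votes: Pink 0, Teal 15, Red 12, Yellow 0, Orange 0, Green 13. Teal and Green advance.
Runoff: Teal is ranked above Green on 15 ballots, Green above Teal on 25.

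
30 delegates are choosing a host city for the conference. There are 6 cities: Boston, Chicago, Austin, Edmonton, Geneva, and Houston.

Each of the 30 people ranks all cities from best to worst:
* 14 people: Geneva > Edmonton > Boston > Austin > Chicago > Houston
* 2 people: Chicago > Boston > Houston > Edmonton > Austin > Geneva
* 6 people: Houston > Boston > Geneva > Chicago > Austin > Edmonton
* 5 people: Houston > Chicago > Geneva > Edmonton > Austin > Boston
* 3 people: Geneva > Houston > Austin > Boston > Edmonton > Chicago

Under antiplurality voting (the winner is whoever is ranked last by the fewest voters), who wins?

Austin

Last-place votes: Boston 5, Chicago 3, Austin 0, Edmonton 6, Geneva 2, Houston 14.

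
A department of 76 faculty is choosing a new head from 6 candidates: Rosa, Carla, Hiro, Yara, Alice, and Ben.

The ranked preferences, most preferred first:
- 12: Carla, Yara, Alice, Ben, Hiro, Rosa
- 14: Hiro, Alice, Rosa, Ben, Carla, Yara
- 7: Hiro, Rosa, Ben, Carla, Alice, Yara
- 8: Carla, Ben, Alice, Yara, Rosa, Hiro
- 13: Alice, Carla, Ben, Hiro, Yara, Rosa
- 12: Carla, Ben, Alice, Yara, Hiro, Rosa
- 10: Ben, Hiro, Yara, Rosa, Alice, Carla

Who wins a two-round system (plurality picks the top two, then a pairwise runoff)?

Carla

Round 1 first-place votes: Rosa 0, Carla 32, Hiro 21, Yara 0, Alice 13, Ben 10. Carla and Hiro advance.
Runoff: Carla is ranked above Hiro on 45 ballots, Hiro above Carla on 31.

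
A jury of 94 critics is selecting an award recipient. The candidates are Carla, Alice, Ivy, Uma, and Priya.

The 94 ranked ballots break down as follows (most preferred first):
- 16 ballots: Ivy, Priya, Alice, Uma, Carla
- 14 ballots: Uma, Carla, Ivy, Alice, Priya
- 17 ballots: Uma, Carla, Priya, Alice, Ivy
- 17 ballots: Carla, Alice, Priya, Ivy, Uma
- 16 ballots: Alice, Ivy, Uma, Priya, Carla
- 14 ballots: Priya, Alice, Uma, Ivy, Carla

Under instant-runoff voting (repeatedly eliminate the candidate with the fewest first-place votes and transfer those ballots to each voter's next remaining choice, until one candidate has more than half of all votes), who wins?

Round 1: Carla 17, Alice 16, Ivy 16, Uma 31, Priya 14. Priya eliminated.
Round 2: Carla 17, Alice 30, Ivy 16, Uma 31. Ivy eliminated.
Round 3: Carla 17, Alice 46, Uma 31. Carla eliminated.
Round 4: Alice 63, Uma 31. Alice has a majority (≥48).

Alice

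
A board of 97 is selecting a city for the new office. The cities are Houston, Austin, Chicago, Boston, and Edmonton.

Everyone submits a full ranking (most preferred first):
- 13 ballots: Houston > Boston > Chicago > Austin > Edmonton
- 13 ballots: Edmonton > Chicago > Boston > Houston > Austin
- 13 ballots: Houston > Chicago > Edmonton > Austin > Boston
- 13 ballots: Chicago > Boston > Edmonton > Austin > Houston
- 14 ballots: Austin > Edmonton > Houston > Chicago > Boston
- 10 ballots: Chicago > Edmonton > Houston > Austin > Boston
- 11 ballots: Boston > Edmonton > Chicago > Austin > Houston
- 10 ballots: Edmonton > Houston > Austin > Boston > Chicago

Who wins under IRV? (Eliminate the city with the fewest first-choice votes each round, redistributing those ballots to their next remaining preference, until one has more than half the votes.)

Edmonton

Round 1: Houston 26, Austin 14, Chicago 23, Boston 11, Edmonton 23. Boston eliminated.
Round 2: Houston 26, Austin 14, Chicago 23, Edmonton 34. Austin eliminated.
Round 3: Houston 26, Chicago 23, Edmonton 48. Chicago eliminated.
Round 4: Houston 26, Edmonton 71. Edmonton has a majority (≥49).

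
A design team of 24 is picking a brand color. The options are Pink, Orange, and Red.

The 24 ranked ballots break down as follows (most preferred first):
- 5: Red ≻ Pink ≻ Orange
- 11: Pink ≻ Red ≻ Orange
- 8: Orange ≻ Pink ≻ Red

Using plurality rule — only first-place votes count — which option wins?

Pink

First-place votes: Pink 11, Orange 8, Red 5.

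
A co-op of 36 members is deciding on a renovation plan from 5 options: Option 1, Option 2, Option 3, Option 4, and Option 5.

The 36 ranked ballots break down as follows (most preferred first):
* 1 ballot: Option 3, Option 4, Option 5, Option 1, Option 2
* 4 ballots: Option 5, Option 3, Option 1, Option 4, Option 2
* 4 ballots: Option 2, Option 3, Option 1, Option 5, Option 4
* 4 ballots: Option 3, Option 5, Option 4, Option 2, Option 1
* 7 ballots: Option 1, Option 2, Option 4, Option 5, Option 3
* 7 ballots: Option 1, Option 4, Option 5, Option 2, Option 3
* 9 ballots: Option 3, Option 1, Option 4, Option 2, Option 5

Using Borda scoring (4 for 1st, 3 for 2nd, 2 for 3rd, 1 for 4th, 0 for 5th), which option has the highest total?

Option 1

Option 1: 1×1 + 4×2 + 4×2 + 4×0 + 7×4 + 7×4 + 9×3 = 100
Option 2: 1×0 + 4×0 + 4×4 + 4×1 + 7×3 + 7×1 + 9×1 = 57
Option 3: 1×4 + 4×3 + 4×3 + 4×4 + 7×0 + 7×0 + 9×4 = 80
Option 4: 1×3 + 4×1 + 4×0 + 4×2 + 7×2 + 7×3 + 9×2 = 68
Option 5: 1×2 + 4×4 + 4×1 + 4×3 + 7×1 + 7×2 + 9×0 = 55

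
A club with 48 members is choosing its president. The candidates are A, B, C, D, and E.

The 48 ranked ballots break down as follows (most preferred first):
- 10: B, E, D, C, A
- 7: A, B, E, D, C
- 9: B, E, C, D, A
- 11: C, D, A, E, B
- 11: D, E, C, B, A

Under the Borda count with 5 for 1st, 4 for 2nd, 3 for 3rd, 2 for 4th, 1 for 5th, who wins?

A: 10×1 + 7×5 + 9×1 + 11×3 + 11×1 = 98
B: 10×5 + 7×4 + 9×5 + 11×1 + 11×2 = 156
C: 10×2 + 7×1 + 9×3 + 11×5 + 11×3 = 142
D: 10×3 + 7×2 + 9×2 + 11×4 + 11×5 = 161
E: 10×4 + 7×3 + 9×4 + 11×2 + 11×4 = 163

E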